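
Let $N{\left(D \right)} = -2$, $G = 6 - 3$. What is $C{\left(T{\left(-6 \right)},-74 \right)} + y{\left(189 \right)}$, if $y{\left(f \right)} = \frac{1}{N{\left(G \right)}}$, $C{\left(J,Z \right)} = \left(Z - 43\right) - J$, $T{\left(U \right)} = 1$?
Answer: $- \frac{237}{2} \approx -118.5$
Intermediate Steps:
$G = 3$
$C{\left(J,Z \right)} = -43 + Z - J$ ($C{\left(J,Z \right)} = \left(-43 + Z\right) - J = -43 + Z - J$)
$y{\left(f \right)} = - \frac{1}{2}$ ($y{\left(f \right)} = \frac{1}{-2} = - \frac{1}{2}$)
$C{\left(T{\left(-6 \right)},-74 \right)} + y{\left(189 \right)} = \left(-43 - 74 - 1\right) - \frac{1}{2} = -118 - \frac{1}{2} = - \frac{237}{2}$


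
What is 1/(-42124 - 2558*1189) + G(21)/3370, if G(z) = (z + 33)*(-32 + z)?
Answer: -15778690391/89518823130 ≈ -0.17626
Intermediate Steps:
G(z) = (-32 + z)*(33 + z) (G(z) = (33 + z)*(-32 + z) = (-32 + z)*(33 + z))
1/(-42124 - 2558*1189) + G(21)/3370 = 1/(-42124 - 2558*1189) + (-1056 + 21 + 21²)/3370 = (1/1189)/(-44682) + (-1056 + 21 + 441)*(1/3370) = -1/44682*1/1189 - 594*1/3370 = -1/53126898 - 297/1685 = -15778690391/89518823130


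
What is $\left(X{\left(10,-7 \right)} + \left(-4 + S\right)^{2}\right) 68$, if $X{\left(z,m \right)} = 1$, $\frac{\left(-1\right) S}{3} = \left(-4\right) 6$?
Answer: $314500$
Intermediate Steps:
$S = 72$ ($S = - 3 \left(\left(-4\right) 6\right) = \left(-3\right) \left(-24\right) = 72$)
$\left(X{\left(10,-7 \right)} + \left(-4 + S\right)^{2}\right) 68 = \left(1 + \left(-4 + 72\right)^{2}\right) 68 = \left(1 + 68^{2}\right) 68 = \left(1 + 4624\right) 68 = 4625 \cdot 68 = 314500$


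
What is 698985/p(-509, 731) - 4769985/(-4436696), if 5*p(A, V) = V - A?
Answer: 17627084715/6251708 ≈ 2819.6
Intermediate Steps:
p(A, V) = -A/5 + V/5 (p(A, V) = (V - A)/5 = -A/5 + V/5)
698985/p(-509, 731) - 4769985/(-4436696) = 698985/(-⅕*(-509) + (⅕)*731) - 4769985/(-4436696) = 698985/(509/5 + 731/5) - 4769985*(-1/4436696) = 698985/248 + 433635/403336 = 17627084715/6251708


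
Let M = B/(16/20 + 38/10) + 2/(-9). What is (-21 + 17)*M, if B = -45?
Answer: 8284/207 ≈ 40.019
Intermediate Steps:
M = -2071/207 (M = -45/(16/20 + 38/10) + 2/(-9) = -45/(16*(1/20) + 38*(⅒)) + 2*(-⅑) = -45/(⅘ + 19/5) - 2/9 = -45/23/5 - 2/9 = -45*5/23 - 2/9 = -225/23 - 2/9 = -2071/207 ≈ -10.005)
(-21 + 17)*M = (-21 + 17)*(-2071/207) = -4*(-2071/207) = 8284/207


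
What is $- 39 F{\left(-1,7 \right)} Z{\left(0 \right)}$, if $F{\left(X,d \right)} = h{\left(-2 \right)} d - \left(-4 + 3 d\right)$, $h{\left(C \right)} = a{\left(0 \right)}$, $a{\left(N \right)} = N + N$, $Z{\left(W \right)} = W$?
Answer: $0$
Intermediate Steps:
$a{\left(N \right)} = 2 N$
$h{\left(C \right)} = 0$ ($h{\left(C \right)} = 2 \cdot 0 = 0$)
$F{\left(X,d \right)} = 4 - 3 d$ ($F{\left(X,d \right)} = 0 d - \left(-4 + 3 d\right) = 0 - \left(-4 + 3 d\right) = 4 - 3 d$)
$- 39 F{\left(-1,7 \right)} Z{\left(0 \right)} = - 39 \left(4 - 21\right) 0 = \left(-39\right) \left(-17\right) 0 = 663 \cdot 0 = 0$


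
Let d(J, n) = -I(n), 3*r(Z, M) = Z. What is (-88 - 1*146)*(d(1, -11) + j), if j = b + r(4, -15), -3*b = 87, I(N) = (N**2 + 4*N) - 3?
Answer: 23790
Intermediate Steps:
I(N) = -3 + N**2 + 4*N
b = -29 (b = -1/3*87 = -29)
r(Z, M) = Z/3
d(J, n) = 3 - n**2 - 4*n (d(J, n) = -(-3 + n**2 + 4*n) = 3 - n**2 - 4*n)
j = -83/3 (j = -29 + (1/3)*4 = -29 + 4/3 = -83/3 ≈ -27.667)
(-88 - 1*146)*(d(1, -11) + j) = (-88 - 1*146)*((3 - 1*(-11)**2 - 4*(-11)) - 83/3) = (-88 - 146)*((3 - 1*121 + 44) - 83/3) = -234*((3 - 121 + 44) - 83/3) = -234*(-74 - 83/3) = -234*(-305/3) = 23790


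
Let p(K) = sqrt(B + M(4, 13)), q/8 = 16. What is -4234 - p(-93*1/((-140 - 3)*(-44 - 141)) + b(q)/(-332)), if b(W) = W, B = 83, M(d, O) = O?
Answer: -4234 - 4*sqrt(6) ≈ -4243.8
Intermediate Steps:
q = 128 (q = 8*16 = 128)
p(K) = 4*sqrt(6) (p(K) = sqrt(83 + 13) = sqrt(96) = 4*sqrt(6))
-4234 - p(-93*1/((-140 - 3)*(-44 - 141)) + b(q)/(-332)) = -4234 - 4*sqrt(6)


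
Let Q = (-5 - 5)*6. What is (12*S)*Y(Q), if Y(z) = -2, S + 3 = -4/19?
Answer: 1464/19 ≈ 77.053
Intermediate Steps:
S = -61/19 (S = -3 - 4/19 = -61/19 ≈ -3.2105)
Q = -60 (Q = -10*6 = -60)
(12*S)*Y(Q) = (12*(-61/19))*(-2) = -732/19*(-2) = 1464/19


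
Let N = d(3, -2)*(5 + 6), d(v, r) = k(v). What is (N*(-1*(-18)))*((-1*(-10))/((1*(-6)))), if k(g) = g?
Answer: -990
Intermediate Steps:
d(v, r) = v
N = 33 (N = 3*(5 + 6) = 3*11 = 33)
(N*(-1*(-18)))*((-1*(-10))/((1*(-6)))) = (33*(-1*(-18)))*((-1*(-10))/((1*(-6)))) = (33*18)*(10/(-6)) = 594*(10*(-⅙)) = 594*(-5/3) = -990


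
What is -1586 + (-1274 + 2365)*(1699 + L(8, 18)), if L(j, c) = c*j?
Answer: 2009127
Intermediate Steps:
-1586 + (-1274 + 2365)*(1699 + L(8, 18)) = -1586 + (-1274 + 2365)*(1699 + 18*8) = -1586 + 1091*(1699 + 144) = -1586 + 1091*1843 = -1586 + 2010713 = 2009127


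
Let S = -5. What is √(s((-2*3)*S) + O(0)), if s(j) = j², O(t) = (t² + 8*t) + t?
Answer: 30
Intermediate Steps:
O(t) = t² + 9*t
√(s((-2*3)*S) + O(0)) = √((-2*3*(-5))² + 0*(9 + 0)) = √((-6*(-5))² + 0*9) = √(30² + 0) = √(900 + 0) = √900 = 30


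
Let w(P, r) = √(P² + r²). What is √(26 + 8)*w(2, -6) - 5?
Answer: -5 + 4*√85 ≈ 31.878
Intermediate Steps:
√(26 + 8)*w(2, -6) - 5 = √(26 + 8)*√(2² + (-6)²) - 5 = √34*√(4 + 36) - 5 = √34*√40 - 5 = √34*(2*√10) - 5 = 4*√85 - 5 = -5 + 4*√85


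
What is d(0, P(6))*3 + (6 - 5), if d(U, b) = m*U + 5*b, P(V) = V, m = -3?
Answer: 91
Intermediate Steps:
d(U, b) = -3*U + 5*b
d(0, P(6))*3 + (6 - 5) = (-3*0 + 5*6)*3 + (6 - 5) = (0 + 30)*3 + 1 = 30*3 + 1 = 90 + 1 = 91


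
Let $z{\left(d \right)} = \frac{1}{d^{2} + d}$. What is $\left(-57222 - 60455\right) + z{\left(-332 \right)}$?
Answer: $- \frac{12931760883}{109892} \approx -1.1768 \cdot 10^{5}$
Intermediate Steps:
$z{\left(d \right)} = \frac{1}{d + d^{2}}$
$\left(-57222 - 60455\right) + z{\left(-332 \right)} = \left(-57222 - 60455\right) + \frac{1}{\left(-332\right) \left(1 - 332\right)} = -117677 - \frac{1}{332 \left(-331\right)} = -117677 - - \frac{1}{109892} = -117677 + \frac{1}{109892} = - \frac{12931760883}{109892}$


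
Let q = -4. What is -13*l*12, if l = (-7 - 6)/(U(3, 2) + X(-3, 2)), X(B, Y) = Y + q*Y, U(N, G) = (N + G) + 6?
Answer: 2028/5 ≈ 405.60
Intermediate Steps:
U(N, G) = 6 + G + N (U(N, G) = (G + N) + 6 = 6 + G + N)
X(B, Y) = -3*Y (X(B, Y) = Y - 4*Y = -3*Y)
l = -13/5 (l = (-7 - 6)/((6 + 2 + 3) - 3*2) = -13/(11 - 6) = -13/5 ≈ -2.6000)
-13*l*12 = -13*(-13/5)*12 = (169/5)*12 = 2028/5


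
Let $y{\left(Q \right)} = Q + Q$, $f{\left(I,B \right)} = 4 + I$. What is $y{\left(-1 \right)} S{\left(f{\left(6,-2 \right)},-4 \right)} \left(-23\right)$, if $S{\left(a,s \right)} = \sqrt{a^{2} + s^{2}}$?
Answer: $92 \sqrt{29} \approx 495.44$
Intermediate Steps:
$y{\left(Q \right)} = 2 Q$
$y{\left(-1 \right)} S{\left(f{\left(6,-2 \right)},-4 \right)} \left(-23\right) = 2 \left(-1\right) \sqrt{\left(4 + 6\right)^{2} + \left(-4\right)^{2}} \left(-23\right) = - 2 \sqrt{10^{2} + 16} \left(-23\right) = - 2 \sqrt{100 + 16} \left(-23\right) = - 2 \sqrt{116} \left(-23\right) = - 2 \cdot 2 \sqrt{29} \left(-23\right) = - 4 \sqrt{29} \left(-23\right) = 92 \sqrt{29}$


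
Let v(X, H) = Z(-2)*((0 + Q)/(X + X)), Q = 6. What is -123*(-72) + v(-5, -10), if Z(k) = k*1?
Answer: 44286/5 ≈ 8857.2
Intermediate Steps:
Z(k) = k
v(X, H) = -6/X (v(X, H) = -2*(0 + 6)/(X + X) = -12/(2*X) = -12*1/(2*X) = -6/X)
-123*(-72) + v(-5, -10) = -123*(-72) - 6/(-5) = 8856 - 6*(-⅕) = 8856 + 6/5 = 44286/5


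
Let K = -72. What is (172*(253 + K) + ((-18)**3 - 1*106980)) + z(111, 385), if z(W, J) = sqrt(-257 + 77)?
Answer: -81680 + 6*I*sqrt(5) ≈ -81680.0 + 13.416*I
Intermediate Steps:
z(W, J) = 6*I*sqrt(5) (z(W, J) = sqrt(-180) = 6*I*sqrt(5))
(172*(253 + K) + ((-18)**3 - 1*106980)) + z(111, 385) = (172*(253 - 72) + ((-18)**3 - 1*106980)) + 6*I*sqrt(5) = (172*181 + (-5832 - 106980)) + 6*I*sqrt(5) = (31132 - 112812) + 6*I*sqrt(5) = -81680 + 6*I*sqrt(5)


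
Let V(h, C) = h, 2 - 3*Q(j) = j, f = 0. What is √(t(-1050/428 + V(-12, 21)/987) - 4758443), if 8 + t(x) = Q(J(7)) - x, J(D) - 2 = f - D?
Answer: I*√212288767482424794/211218 ≈ 2181.4*I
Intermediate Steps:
J(D) = 2 - D (J(D) = 2 + (0 - D) = 2 - D)
Q(j) = ⅔ - j/3
t(x) = -17/3 - x (t(x) = -8 + ((⅔ - (2 - 1*7)/3) - x) = -8 + ((⅔ - (2 - 7)/3) - x) = -8 + ((⅔ - ⅓*(-5)) - x) = -8 + ((⅔ + 5/3) - x) = -8 + (7/3 - x) = -17/3 - x)
√(t(-1050/428 + V(-12, 21)/987) - 4758443) = √((-17/3 - (-1050/428 - 12/987)) - 4758443) = √((-17/3 - (-1050*1/428 - 12*1/987)) - 4758443) = √((-17/3 - (-525/214 - 4/329)) - 4758443) = √((-17/3 - 1*(-173581/70406)) - 4758443) = √((-17/3 + 173581/70406) - 4758443) = √(-676159/211218 - 4758443) = √(-1005069489733/211218) = I*√212288767482424794/211218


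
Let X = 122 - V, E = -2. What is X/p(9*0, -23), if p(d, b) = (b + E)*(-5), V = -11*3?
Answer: 31/25 ≈ 1.2400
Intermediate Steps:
V = -33
X = 155 (X = 122 - 1*(-33) = 122 + 33 = 155)
p(d, b) = 10 - 5*b (p(d, b) = (b - 2)*(-5) = (-2 + b)*(-5) = 10 - 5*b)
X/p(9*0, -23) = 155/(10 - 5*(-23)) = 155/(10 + 115) = 155/125 = 155*(1/125) = 31/25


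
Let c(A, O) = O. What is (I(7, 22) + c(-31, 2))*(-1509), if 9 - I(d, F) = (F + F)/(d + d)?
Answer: -82995/7 ≈ -11856.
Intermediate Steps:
I(d, F) = 9 - F/d (I(d, F) = 9 - (F + F)/(d + d) = 9 - 2*F/(2*d) = 9 - 2*F*1/(2*d) = 9 - F/d)
(I(7, 22) + c(-31, 2))*(-1509) = ((9 - 1*22/7) + 2)*(-1509) = ((9 - 1*22*⅐) + 2)*(-1509) = ((9 - 22/7) + 2)*(-1509) = (41/7 + 2)*(-1509) = (55/7)*(-1509) = -82995/7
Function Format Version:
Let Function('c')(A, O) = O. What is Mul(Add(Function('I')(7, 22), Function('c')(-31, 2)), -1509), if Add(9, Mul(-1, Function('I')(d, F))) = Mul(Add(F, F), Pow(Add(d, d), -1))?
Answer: Rational(-82995, 7) ≈ -11856.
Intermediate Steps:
Function('I')(d, F) = Add(9, Mul(-1, F, Pow(d, -1))) (Function('I')(d, F) = Add(9, Mul(-1, Mul(Add(F, F), Pow(Add(d, d), -1)))) = Add(9, Mul(-1, Mul(Mul(2, F), Pow(Mul(2, d), -1)))) = Add(9, Mul(-1, Mul(Mul(2, F), Mul(Rational(1, 2), Pow(d, -1))))) = Add(9, Mul(-1, Mul(F, Pow(d, -1)))) = Add(9, Mul(-1, F, Pow(d, -1))))
Mul(Add(Function('I')(7, 22), Function('c')(-31, 2)), -1509) = Mul(Add(Add(9, Mul(-1, 22, Pow(7, -1))), 2), -1509) = Mul(Add(Add(9, Mul(-1, 22, Rational(1, 7))), 2), -1509) = Mul(Add(Add(9, Rational(-22, 7)), 2), -1509) = Mul(Add(Rational(41, 7), 2), -1509) = Mul(Rational(55, 7), -1509) = Rational(-82995, 7)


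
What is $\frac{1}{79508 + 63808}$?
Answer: $\frac{1}{143316} \approx 6.9776 \cdot 10^{-6}$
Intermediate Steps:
$\frac{1}{79508 + 63808} = \frac{1}{143316}$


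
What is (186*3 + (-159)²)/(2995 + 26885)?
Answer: 2871/3320 ≈ 0.86476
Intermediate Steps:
(186*3 + (-159)²)/(2995 + 26885) = (558 + 25281)/29880 = 25839*(1/29880) = 2871/3320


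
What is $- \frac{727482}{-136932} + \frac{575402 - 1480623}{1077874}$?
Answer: $\frac{27507508804}{6149810107} \approx 4.4729$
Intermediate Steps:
$- \frac{727482}{-136932} + \frac{575402 - 1480623}{1077874} = \left(-727482\right) \left(- \frac{1}{136932}\right) + \left(575402 - 1480623\right) \frac{1}{1077874} = \frac{121247}{22822} - \frac{905221}{1077874} = \frac{27507508804}{6149810107}$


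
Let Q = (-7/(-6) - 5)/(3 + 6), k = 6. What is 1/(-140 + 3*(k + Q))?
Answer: -18/2219 ≈ -0.0081118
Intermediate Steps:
Q = -23/54 (Q = (-7*(-1/6) - 5)/9 = (7/6 - 5)*(1/9) = -23/6*1/9 = -23/54 ≈ -0.42593)
1/(-140 + 3*(k + Q)) = 1/(-140 + 3*(6 - 23/54)) = 1/(-140 + 3*(301/54)) = 1/(-140 + 301/18) = 1/(-2219/18) = -18/2219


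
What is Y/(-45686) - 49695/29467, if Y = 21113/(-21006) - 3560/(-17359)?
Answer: -827864739016565911/490893320567087748 ≈ -1.6864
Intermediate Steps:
Y = -291719207/364643154 (Y = 21113*(-1/21006) - 3560*(-1/17359) = -21113/21006 + 3560/17359 = -291719207/364643154 ≈ -0.80001)
Y/(-45686) - 49695/29467 = -291719207/364643154/(-45686) - 49695/29467 = -291719207/364643154*(-1/45686) - 49695*1/29467 = 291719207/16659087133644 - 49695/29467 = -827864739016565911/490893320567087748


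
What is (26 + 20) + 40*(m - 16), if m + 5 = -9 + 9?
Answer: -794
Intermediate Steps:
m = -5 (m = -5 + (-9 + 9) = -5 + 0 = -5)
(26 + 20) + 40*(m - 16) = (26 + 20) + 40*(-5 - 16) = 46 + 40*(-21) = 46 - 840 = -794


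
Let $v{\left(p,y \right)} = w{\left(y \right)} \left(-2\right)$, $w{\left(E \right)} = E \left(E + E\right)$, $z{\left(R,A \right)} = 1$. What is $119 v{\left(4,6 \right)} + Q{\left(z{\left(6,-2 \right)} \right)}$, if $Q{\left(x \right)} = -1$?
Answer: $-17137$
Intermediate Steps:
$w{\left(E \right)} = 2 E^{2}$ ($w{\left(E \right)} = E 2 E = 2 E^{2}$)
$v{\left(p,y \right)} = - 4 y^{2}$ ($v{\left(p,y \right)} = 2 y^{2} \left(-2\right) = - 4 y^{2}$)
$119 v{\left(4,6 \right)} + Q{\left(z{\left(6,-2 \right)} \right)} = 119 \left(- 4 \cdot 6^{2}\right) - 1 = 119 \left(\left(-4\right) 36\right) - 1 = 119 \left(-144\right) - 1 = -17136 - 1 = -17137$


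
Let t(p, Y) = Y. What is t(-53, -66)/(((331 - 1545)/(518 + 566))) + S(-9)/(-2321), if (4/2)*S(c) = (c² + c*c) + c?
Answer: 165960753/2817694 ≈ 58.899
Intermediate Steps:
S(c) = c² + c/2 (S(c) = ((c² + c*c) + c)/2 = ((c² + c²) + c)/2 = (2*c² + c)/2 = (c + 2*c²)/2 = c² + c/2)
t(-53, -66)/(((331 - 1545)/(518 + 566))) + S(-9)/(-2321) = -66*(518 + 566)/(331 - 1545) - 9*(½ - 9)/(-2321) = -66/((-1214/1084)) - 9*(-17/2)*(-1/2321) = -66/((-1214*1/1084)) + (153/2)*(-1/2321) = -66/(-607/542) - 153/4642 = -66*(-542/607) - 153/4642 = 35772/607 - 153/4642 = 165960753/2817694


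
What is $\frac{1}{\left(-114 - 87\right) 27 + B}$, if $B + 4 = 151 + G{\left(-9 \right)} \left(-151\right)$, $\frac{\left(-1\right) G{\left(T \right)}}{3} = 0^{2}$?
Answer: $- \frac{1}{5280} \approx -0.00018939$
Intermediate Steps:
$G{\left(T \right)} = 0$ ($G{\left(T \right)} = - 3 \cdot 0^{2} = \left(-3\right) 0 = 0$)
$B = 147$ ($B = -4 + \left(151 + 0 \left(-151\right)\right) = -4 + \left(151 + 0\right) = -4 + 151 = 147$)
$\frac{1}{\left(-114 - 87\right) 27 + B} = \frac{1}{\left(-114 - 87\right) 27 + 147} = \frac{1}{\left(-201\right) 27 + 147} = \frac{1}{-5427 + 147} = \frac{1}{-5280} = - \frac{1}{5280}$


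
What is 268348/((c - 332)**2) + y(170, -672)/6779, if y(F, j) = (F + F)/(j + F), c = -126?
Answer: 114141561053/89229882289 ≈ 1.2792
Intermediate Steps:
y(F, j) = 2*F/(F + j) (y(F, j) = (2*F)/(F + j) = 2*F/(F + j))
268348/((c - 332)**2) + y(170, -672)/6779 = 268348/((-126 - 332)**2) + (2*170/(170 - 672))/6779 = 268348/((-458)**2) + (2*170/(-502))*(1/6779) = 268348/209764 + (2*170*(-1/502))*(1/6779) = 268348*(1/209764) - 170/251*1/6779 = 67087/52441 - 170/1701529 = 114141561053/89229882289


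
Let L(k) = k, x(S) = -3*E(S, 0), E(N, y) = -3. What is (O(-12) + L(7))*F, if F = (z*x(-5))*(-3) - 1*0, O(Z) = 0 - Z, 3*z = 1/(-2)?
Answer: 171/2 ≈ 85.500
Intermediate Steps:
x(S) = 9 (x(S) = -3*(-3) = 9)
z = -⅙ (z = (⅓)/(-2) = (⅓)*(-½) = -⅙ ≈ -0.16667)
O(Z) = -Z
F = 9/2 (F = -⅙*9*(-3) - 1*0 = -3/2*(-3) + 0 = 9/2 + 0 = 9/2 ≈ 4.5000)
(O(-12) + L(7))*F = (-1*(-12) + 7)*(9/2) = (12 + 7)*(9/2) = 19*(9/2) = 171/2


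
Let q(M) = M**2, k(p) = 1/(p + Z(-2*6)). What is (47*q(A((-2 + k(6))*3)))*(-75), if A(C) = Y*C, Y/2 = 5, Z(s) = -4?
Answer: -7138125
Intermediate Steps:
k(p) = 1/(-4 + p) (k(p) = 1/(p - 4) = 1/(-4 + p))
Y = 10 (Y = 2*5 = 10)
A(C) = 10*C
(47*q(A((-2 + k(6))*3)))*(-75) = (47*(10*((-2 + 1/(-4 + 6))*3))**2)*(-75) = (47*(10*((-2 + 1/2)*3))**2)*(-75) = (47*(10*(-3/2*3))**2)*(-75) = (47*(10*(-9/2))**2)*(-75) = (47*(-45)**2)*(-75) = (47*2025)*(-75) = 95175*(-75) = -7138125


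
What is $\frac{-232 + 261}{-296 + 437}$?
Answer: $\frac{29}{141} \approx 0.20567$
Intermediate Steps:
$\frac{-232 + 261}{-296 + 437} = \frac{29}{141}$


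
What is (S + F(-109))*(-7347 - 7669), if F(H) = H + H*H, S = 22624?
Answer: -516490336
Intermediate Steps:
F(H) = H + H**2
(S + F(-109))*(-7347 - 7669) = (22624 - 109*(1 - 109))*(-7347 - 7669) = (22624 - 109*(-108))*(-15016) = (22624 + 11772)*(-15016) = 34396*(-15016) = -516490336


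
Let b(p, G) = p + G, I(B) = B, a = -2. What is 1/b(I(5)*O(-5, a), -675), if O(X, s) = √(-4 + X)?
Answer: -3/2026 - I/30390 ≈ -0.0014808 - 3.2906e-5*I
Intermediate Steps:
b(p, G) = G + p
1/b(I(5)*O(-5, a), -675) = 1/(-675 + 5*√(-4 - 5)) = 1/(-675 + 5*√(-9)) = 1/(-675 + 5*(3*I)) = 1/(-675 + 15*I) = (-675 - 15*I)/455850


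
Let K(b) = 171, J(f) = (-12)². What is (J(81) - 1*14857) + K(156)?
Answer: -14542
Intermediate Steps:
J(f) = 144
(J(81) - 1*14857) + K(156) = (144 - 1*14857) + 171 = (144 - 14857) + 171 = -14713 + 171 = -14542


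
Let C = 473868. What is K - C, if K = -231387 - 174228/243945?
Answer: -57347868401/81315 ≈ -7.0526e+5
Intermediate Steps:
K = -18815291981/81315 (K = -231387 - 174228/243945 = -231387 - 1*58076/81315 = -231387 - 58076/81315 = -18815291981/81315 ≈ -2.3139e+5)
K - C = -18815291981/81315 - 1*473868 = -18815291981/81315 - 473868 = -57347868401/81315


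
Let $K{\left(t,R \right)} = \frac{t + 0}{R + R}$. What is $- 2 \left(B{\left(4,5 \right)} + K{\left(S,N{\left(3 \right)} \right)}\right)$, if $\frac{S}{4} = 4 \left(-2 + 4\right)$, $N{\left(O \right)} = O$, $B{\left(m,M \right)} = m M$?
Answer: $- \frac{152}{3} \approx -50.667$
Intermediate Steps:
$B{\left(m,M \right)} = M m$
$S = 32$ ($S = 4 \cdot 4 \left(-2 + 4\right) = 4 \cdot 4 \cdot 2 = 4 \cdot 8 = 32$)
$K{\left(t,R \right)} = \frac{t}{2 R}$
$- 2 \left(B{\left(4,5 \right)} + K{\left(S,N{\left(3 \right)} \right)}\right) = - 2 \left(5 \cdot 4 + \frac{1}{2} \cdot 32 \cdot \frac{1}{3}\right) = - 2 \left(20 + \frac{1}{2} \cdot 32 \cdot \frac{1}{3}\right) = - 2 \left(20 + \frac{16}{3}\right) = \left(-2\right) \frac{76}{3} = - \frac{152}{3}$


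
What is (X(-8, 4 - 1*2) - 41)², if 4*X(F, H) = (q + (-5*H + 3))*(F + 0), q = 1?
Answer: 841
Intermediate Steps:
X(F, H) = F*(4 - 5*H)/4 (X(F, H) = ((1 + (-5*H + 3))*(F + 0))/4 = ((1 + (3 - 5*H))*F)/4 = ((4 - 5*H)*F)/4 = (F*(4 - 5*H))/4 = F*(4 - 5*H)/4)
(X(-8, 4 - 1*2) - 41)² = ((¼)*(-8)*(4 - 5*(4 - 1*2)) - 41)² = ((¼)*(-8)*(4 - 5*(4 - 2)) - 41)² = ((¼)*(-8)*(4 - 5*2) - 41)² = ((¼)*(-8)*(4 - 10) - 41)² = ((¼)*(-8)*(-6) - 41)² = (12 - 41)² = (-29)² = 841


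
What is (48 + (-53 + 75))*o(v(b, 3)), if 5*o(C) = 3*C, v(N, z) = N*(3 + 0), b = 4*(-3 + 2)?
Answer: -504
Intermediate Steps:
b = -4 (b = 4*(-1) = -4)
v(N, z) = 3*N (v(N, z) = N*3 = 3*N)
o(C) = 3*C/5 (o(C) = (3*C)/5 = 3*C/5)
(48 + (-53 + 75))*o(v(b, 3)) = (48 + (-53 + 75))*(3*(3*(-4))/5) = (48 + 22)*((3/5)*(-12)) = 70*(-36/5) = -504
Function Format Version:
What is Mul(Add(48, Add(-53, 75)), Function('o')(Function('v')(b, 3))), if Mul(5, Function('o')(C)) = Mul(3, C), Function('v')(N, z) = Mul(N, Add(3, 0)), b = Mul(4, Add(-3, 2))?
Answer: -504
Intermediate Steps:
b = -4 (b = Mul(4, -1) = -4)
Function('v')(N, z) = Mul(3, N) (Function('v')(N, z) = Mul(N, 3) = Mul(3, N))
Function('o')(C) = Mul(Rational(3, 5), C) (Function('o')(C) = Mul(Rational(1, 5), Mul(3, C)) = Mul(Rational(3, 5), C))
Mul(Add(48, Add(-53, 75)), Function('o')(Function('v')(b, 3))) = Mul(Add(48, Add(-53, 75)), Mul(Rational(3, 5), Mul(3, -4))) = Mul(Add(48, 22), Mul(Rational(3, 5), -12)) = Mul(70, Rational(-36, 5)) = -504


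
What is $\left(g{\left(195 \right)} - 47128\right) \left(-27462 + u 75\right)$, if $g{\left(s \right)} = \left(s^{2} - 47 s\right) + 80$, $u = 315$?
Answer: $69787356$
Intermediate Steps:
$g{\left(s \right)} = 80 + s^{2} - 47 s$
$\left(g{\left(195 \right)} - 47128\right) \left(-27462 + u 75\right) = \left(\left(80 + 195^{2} - 9165\right) - 47128\right) \left(-27462 + 315 \cdot 75\right) = \left(\left(80 + 38025 - 9165\right) - 47128\right) \left(-27462 + 23625\right) = \left(28940 - 47128\right) \left(-3837\right) = \left(-18188\right) \left(-3837\right) = 69787356$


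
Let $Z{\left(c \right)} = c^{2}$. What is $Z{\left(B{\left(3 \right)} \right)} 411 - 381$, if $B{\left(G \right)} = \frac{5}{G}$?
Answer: $\frac{2282}{3} \approx 760.67$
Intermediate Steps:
$Z{\left(B{\left(3 \right)} \right)} 411 - 381 = \left(\frac{5}{3}\right)^{2} \cdot 411 - 381 = \frac{25}{9} \cdot 411 - 381 = \frac{3425}{3} - 381 = \frac{2282}{3}$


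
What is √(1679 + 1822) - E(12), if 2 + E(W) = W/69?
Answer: 42/23 + 3*√389 ≈ 60.995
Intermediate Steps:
E(W) = -2 + W/69
√(1679 + 1822) - E(12) = √(1679 + 1822) - (-2 + (1/69)*12) = √3501 - (-2 + 4/23) = 3*√389 - 1*(-42/23) = 3*√389 + 42/23 = 42/23 + 3*√389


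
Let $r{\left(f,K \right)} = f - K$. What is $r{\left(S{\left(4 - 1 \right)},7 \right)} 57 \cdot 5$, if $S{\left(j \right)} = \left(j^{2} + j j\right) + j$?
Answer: $3990$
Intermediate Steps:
$S{\left(j \right)} = j + 2 j^{2}$ ($S{\left(j \right)} = \left(j^{2} + j^{2}\right) + j = 2 j^{2} + j = j + 2 j^{2}$)
$r{\left(S{\left(4 - 1 \right)},7 \right)} 57 \cdot 5 = \left(\left(4 - 1\right) \left(1 + 2 \left(4 - 1\right)\right) - 7\right) 57 \cdot 5 = \left(3 \left(1 + 2 \cdot 3\right) - 7\right) 57 \cdot 5 = \left(3 \left(1 + 6\right) - 7\right) 57 \cdot 5 = \left(3 \cdot 7 - 7\right) 57 \cdot 5 = \left(21 - 7\right) 57 \cdot 5 = 14 \cdot 57 \cdot 5 = 798 \cdot 5 = 3990$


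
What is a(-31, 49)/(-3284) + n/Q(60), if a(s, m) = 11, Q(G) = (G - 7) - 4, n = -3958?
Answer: -12998611/160916 ≈ -80.779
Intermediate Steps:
Q(G) = -11 + G (Q(G) = (-7 + G) - 4 = -11 + G)
a(-31, 49)/(-3284) + n/Q(60) = 11/(-3284) - 3958/(-11 + 60) = 11*(-1/3284) - 3958/49 = -11/3284 - 3958*1/49 = -11/3284 - 3958/49 = -12998611/160916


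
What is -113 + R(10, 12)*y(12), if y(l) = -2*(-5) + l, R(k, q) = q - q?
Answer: -113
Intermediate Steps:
R(k, q) = 0
y(l) = 10 + l
-113 + R(10, 12)*y(12) = -113 + 0*(10 + 12) = -113 + 0*22 = -113 + 0 = -113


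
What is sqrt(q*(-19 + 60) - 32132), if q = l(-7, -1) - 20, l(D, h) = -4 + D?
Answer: I*sqrt(33403) ≈ 182.76*I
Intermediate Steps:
q = -31 (q = (-4 - 7) - 20 = -11 - 20 = -31)
sqrt(q*(-19 + 60) - 32132) = sqrt(-31*(-19 + 60) - 32132) = sqrt(-31*41 - 32132) = sqrt(-1271 - 32132) = sqrt(-33403) = I*sqrt(33403)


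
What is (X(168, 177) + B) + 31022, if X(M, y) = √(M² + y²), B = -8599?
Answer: 22423 + 3*√6617 ≈ 22667.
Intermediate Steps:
(X(168, 177) + B) + 31022 = (√(168² + 177²) - 8599) + 31022 = (√(28224 + 31329) - 8599) + 31022 = (√59553 - 8599) + 31022 = (3*√6617 - 8599) + 31022 = (-8599 + 3*√6617) + 31022 = 22423 + 3*√6617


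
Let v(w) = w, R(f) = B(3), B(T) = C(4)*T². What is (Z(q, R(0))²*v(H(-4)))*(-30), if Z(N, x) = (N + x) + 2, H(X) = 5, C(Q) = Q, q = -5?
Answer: -163350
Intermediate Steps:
B(T) = 4*T²
R(f) = 36 (R(f) = 4*3² = 4*9 = 36)
Z(N, x) = 2 + N + x
(Z(q, R(0))²*v(H(-4)))*(-30) = ((2 - 5 + 36)²*5)*(-30) = (33²*5)*(-30) = (1089*5)*(-30) = 5445*(-30) = -163350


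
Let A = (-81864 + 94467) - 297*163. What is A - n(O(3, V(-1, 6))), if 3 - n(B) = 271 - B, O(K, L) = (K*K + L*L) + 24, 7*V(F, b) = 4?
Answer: -1743093/49 ≈ -35573.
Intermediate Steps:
V(F, b) = 4/7 (V(F, b) = (1/7)*4 = 4/7)
O(K, L) = 24 + K**2 + L**2 (O(K, L) = (K**2 + L**2) + 24 = 24 + K**2 + L**2)
A = -35808 (A = 12603 - 48411 = -35808)
n(B) = -268 + B (n(B) = 3 - (271 - B) = 3 + (-271 + B) = -268 + B)
A - n(O(3, V(-1, 6))) = -35808 - (-268 + (24 + 3**2 + (4/7)**2)) = -35808 - (-268 + (24 + 9 + 16/49)) = -35808 - (-268 + 1633/49) = -35808 - 1*(-11499/49) = -35808 + 11499/49 = -1743093/49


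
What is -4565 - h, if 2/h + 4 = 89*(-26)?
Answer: -5290834/1159 ≈ -4565.0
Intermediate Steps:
h = -1/1159 (h = 2/(-4 + 89*(-26)) = 2/(-4 - 2314) = 2/(-2318) = 2*(-1/2318) = -1/1159 ≈ -0.00086281)
-4565 - h = -4565 - 1*(-1/1159) = -4565 + 1/1159 = -5290834/1159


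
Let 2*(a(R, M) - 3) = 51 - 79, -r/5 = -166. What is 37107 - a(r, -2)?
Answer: 37118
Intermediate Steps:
r = 830 (r = -5*(-166) = 830)
a(R, M) = -11 (a(R, M) = 3 + (51 - 79)/2 = 3 + (1/2)*(-28) = 3 - 14 = -11)
37107 - a(r, -2) = 37107 - 1*(-11) = 37107 + 11 = 37118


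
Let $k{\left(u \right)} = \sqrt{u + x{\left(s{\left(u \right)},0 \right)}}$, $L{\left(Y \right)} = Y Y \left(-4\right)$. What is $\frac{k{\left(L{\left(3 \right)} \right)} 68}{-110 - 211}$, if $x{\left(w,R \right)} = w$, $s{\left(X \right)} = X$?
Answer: $- \frac{136 i \sqrt{2}}{107} \approx - 1.7975 i$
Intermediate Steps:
$L{\left(Y \right)} = - 4 Y^{2}$ ($L{\left(Y \right)} = Y^{2} \left(-4\right) = - 4 Y^{2}$)
$k{\left(u \right)} = \sqrt{2} \sqrt{u}$ ($k{\left(u \right)} = \sqrt{u + u} = \sqrt{2 u} = \sqrt{2} \sqrt{u}$)
$\frac{k{\left(L{\left(3 \right)} \right)} 68}{-110 - 211} = \frac{\sqrt{2} \sqrt{- 4 \cdot 3^{2}} \cdot 68}{-110 - 211} = \frac{\sqrt{2} \sqrt{\left(-4\right) 9} \cdot 68}{-321} = \sqrt{2} \sqrt{-36} \cdot 68 \left(- \frac{1}{321}\right) = \sqrt{2} \cdot 6 i 68 \left(- \frac{1}{321}\right) = 6 i \sqrt{2} \cdot 68 \left(- \frac{1}{321}\right) = 408 i \sqrt{2} \left(- \frac{1}{321}\right) = - \frac{136 i \sqrt{2}}{107}$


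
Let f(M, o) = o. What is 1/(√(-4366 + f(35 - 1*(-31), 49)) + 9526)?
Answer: 9526/90748993 - I*√4317/90748993 ≈ 0.00010497 - 7.2402e-7*I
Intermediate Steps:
1/(√(-4366 + f(35 - 1*(-31), 49)) + 9526) = 1/(√(-4366 + 49) + 9526) = 1/(√(-4317) + 9526) = 1/(I*√4317 + 9526) = 1/(9526 + I*√4317)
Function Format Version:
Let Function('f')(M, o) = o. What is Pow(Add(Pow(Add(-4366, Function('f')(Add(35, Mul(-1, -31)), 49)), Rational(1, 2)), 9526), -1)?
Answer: Add(Rational(9526, 90748993), Mul(Rational(-1, 90748993), I, Pow(4317, Rational(1, 2)))) ≈ Add(0.00010497, Mul(-7.2402e-7, I))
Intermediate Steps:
Pow(Add(Pow(Add(-4366, Function('f')(Add(35, Mul(-1, -31)), 49)), Rational(1, 2)), 9526), -1) = Pow(Add(Pow(Add(-4366, 49), Rational(1, 2)), 9526), -1) = Pow(Add(Pow(-4317, Rational(1, 2)), 9526), -1) = Pow(Add(Mul(I, Pow(4317, Rational(1, 2))), 9526), -1) = Pow(Add(9526, Mul(I, Pow(4317, Rational(1, 2)))), -1)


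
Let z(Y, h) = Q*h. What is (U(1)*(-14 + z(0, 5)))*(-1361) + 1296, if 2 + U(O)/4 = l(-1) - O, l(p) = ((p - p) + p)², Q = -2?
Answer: -260016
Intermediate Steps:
l(p) = p² (l(p) = (0 + p)² = p²)
U(O) = -4 - 4*O (U(O) = -8 + 4*((-1)² - O) = -8 + 4*(1 - O) = -8 + (4 - 4*O) = -4 - 4*O)
z(Y, h) = -2*h
(U(1)*(-14 + z(0, 5)))*(-1361) + 1296 = ((-4 - 4*1)*(-14 - 2*5))*(-1361) + 1296 = ((-4 - 4)*(-14 - 10))*(-1361) + 1296 = -8*(-24)*(-1361) + 1296 = 192*(-1361) + 1296 = -261312 + 1296 = -260016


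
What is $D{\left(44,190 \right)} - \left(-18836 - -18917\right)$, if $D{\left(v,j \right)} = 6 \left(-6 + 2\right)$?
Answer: $-105$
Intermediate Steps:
$D{\left(v,j \right)} = -24$ ($D{\left(v,j \right)} = 6 \left(-4\right) = -24$)
$D{\left(44,190 \right)} - \left(-18836 - -18917\right) = -24 - \left(-18836 - -18917\right) = -24 - \left(-18836 + 18917\right) = -24 - 81 = -105$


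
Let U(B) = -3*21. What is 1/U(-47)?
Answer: -1/63 ≈ -0.015873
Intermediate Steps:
U(B) = -63
1/U(-47) = 1/(-63) = -1/63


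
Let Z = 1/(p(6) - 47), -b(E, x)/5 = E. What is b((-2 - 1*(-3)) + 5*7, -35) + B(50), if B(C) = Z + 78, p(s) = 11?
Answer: -3673/36 ≈ -102.03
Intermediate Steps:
b(E, x) = -5*E
Z = -1/36 (Z = 1/(11 - 47) = 1/(-36) = -1/36 ≈ -0.027778)
B(C) = 2807/36 (B(C) = -1/36 + 78 = 2807/36)
b((-2 - 1*(-3)) + 5*7, -35) + B(50) = -5*((-2 - 1*(-3)) + 5*7) + 2807/36 = -5*((-2 + 3) + 35) + 2807/36 = -5*(1 + 35) + 2807/36 = -5*36 + 2807/36 = -180 + 2807/36 = -3673/36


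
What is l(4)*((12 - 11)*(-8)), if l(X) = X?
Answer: -32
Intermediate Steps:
l(4)*((12 - 11)*(-8)) = 4*((12 - 11)*(-8)) = 4*(1*(-8)) = 4*(-8) = -32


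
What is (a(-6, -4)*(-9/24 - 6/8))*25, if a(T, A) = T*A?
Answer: -675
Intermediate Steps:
a(T, A) = A*T
(a(-6, -4)*(-9/24 - 6/8))*25 = ((-4*(-6))*(-9/24 - 6/8))*25 = (24*(-9*1/24 - 6*⅛))*25 = (24*(-3/8 - ¾))*25 = (24*(-9/8))*25 = -27*25 = -675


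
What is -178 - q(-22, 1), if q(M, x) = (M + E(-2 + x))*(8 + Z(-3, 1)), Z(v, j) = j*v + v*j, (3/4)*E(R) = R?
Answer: -394/3 ≈ -131.33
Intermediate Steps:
E(R) = 4*R/3
Z(v, j) = 2*j*v (Z(v, j) = j*v + j*v = 2*j*v)
q(M, x) = -16/3 + 2*M + 8*x/3 (q(M, x) = (M + 4*(-2 + x)/3)*(8 + 2*1*(-3)) = (M + (-8/3 + 4*x/3))*(8 - 6) = (-8/3 + M + 4*x/3)*2 = -16/3 + 2*M + 8*x/3)
-178 - q(-22, 1) = -178 - (-16/3 + 2*(-22) + (8/3)*1) = -178 - (-16/3 - 44 + 8/3) = -178 - 1*(-140/3) = -178 + 140/3 = -394/3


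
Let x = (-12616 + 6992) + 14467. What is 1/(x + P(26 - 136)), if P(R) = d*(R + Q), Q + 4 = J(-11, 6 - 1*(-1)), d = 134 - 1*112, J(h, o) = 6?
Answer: 1/6467 ≈ 0.00015463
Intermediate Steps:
d = 22 (d = 134 - 112 = 22)
Q = 2 (Q = -4 + 6 = 2)
x = 8843 (x = -5624 + 14467 = 8843)
P(R) = 44 + 22*R (P(R) = 22*(R + 2) = 22*(2 + R) = 44 + 22*R)
1/(x + P(26 - 136)) = 1/(8843 + (44 + 22*(26 - 136))) = 1/(8843 + (44 + 22*(-110))) = 1/(8843 + (44 - 2420)) = 1/(8843 - 2376) = 1/6467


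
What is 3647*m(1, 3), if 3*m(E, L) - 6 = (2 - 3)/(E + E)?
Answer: 40117/6 ≈ 6686.2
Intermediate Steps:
m(E, L) = 2 - 1/(6*E) (m(E, L) = 2 + ((2 - 3)/(E + E))/3 = 2 + (-1/(2*E))/3 = 2 - 1/(6*E))
3647*m(1, 3) = 3647*(2 - ⅙/1) = 3647*(2 - ⅙*1) = 3647*(2 - ⅙) = 3647*(11/6) = 40117/6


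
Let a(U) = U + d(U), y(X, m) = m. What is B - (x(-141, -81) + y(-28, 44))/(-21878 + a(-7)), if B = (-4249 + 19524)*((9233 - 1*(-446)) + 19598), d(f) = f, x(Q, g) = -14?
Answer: 4895118791565/10946 ≈ 4.4721e+8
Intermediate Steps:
a(U) = 2*U (a(U) = U + U = 2*U)
B = 447206175 (B = 15275*((9233 + 446) + 19598) = 15275*(9679 + 19598) = 15275*29277 = 447206175)
B - (x(-141, -81) + y(-28, 44))/(-21878 + a(-7)) = 447206175 - (-14 + 44)/(-21878 + 2*(-7)) = 447206175 - 30/(-21878 - 14) = 447206175 - 30/(-21892) = 447206175 - 30*(-1)/21892 = 447206175 - 1*(-15/10946) = 447206175 + 15/10946 = 4895118791565/10946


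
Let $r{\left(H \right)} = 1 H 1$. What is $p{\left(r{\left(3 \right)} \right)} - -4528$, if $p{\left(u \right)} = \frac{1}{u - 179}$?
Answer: $\frac{796927}{176} \approx 4528.0$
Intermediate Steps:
$r{\left(H \right)} = H$ ($r{\left(H \right)} = H 1 = H$)
$p{\left(u \right)} = \frac{1}{-179 + u}$
$p{\left(r{\left(3 \right)} \right)} - -4528 = \frac{1}{-179 + 3} - -4528 = \frac{1}{-176} + 4528 = - \frac{1}{176} + 4528 = \frac{796927}{176}$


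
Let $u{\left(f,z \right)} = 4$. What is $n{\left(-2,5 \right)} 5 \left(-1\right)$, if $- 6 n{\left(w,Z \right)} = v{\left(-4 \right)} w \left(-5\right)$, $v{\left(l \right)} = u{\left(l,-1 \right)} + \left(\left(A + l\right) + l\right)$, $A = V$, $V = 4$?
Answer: $0$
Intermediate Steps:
$A = 4$
$v{\left(l \right)} = 8 + 2 l$ ($v{\left(l \right)} = 4 + \left(\left(4 + l\right) + l\right) = 4 + \left(4 + 2 l\right) = 8 + 2 l$)
$n{\left(w,Z \right)} = 0$ ($n{\left(w,Z \right)} = - \frac{\left(8 + 2 \left(-4\right)\right) w \left(-5\right)}{6} = - \frac{\left(8 - 8\right) w \left(-5\right)}{6} = - \frac{0 w \left(-5\right)}{6} = - \frac{0 \left(-5\right)}{6} = \left(- \frac{1}{6}\right) 0 = 0$)
$n{\left(-2,5 \right)} 5 \left(-1\right) = 0 \cdot 5 \left(-1\right) = 0 \left(-1\right) = 0$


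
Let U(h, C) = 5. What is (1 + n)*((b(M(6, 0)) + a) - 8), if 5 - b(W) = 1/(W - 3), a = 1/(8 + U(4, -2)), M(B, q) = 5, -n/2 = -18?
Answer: -3293/26 ≈ -126.65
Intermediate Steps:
n = 36 (n = -2*(-18) = 36)
a = 1/13 (a = 1/(8 + 5) = 1/13 ≈ 0.076923)
b(W) = 5 - 1/(-3 + W) (b(W) = 5 - 1/(W - 3) = 5 - 1/(-3 + W))
(1 + n)*((b(M(6, 0)) + a) - 8) = (1 + 36)*(((-16 + 5*5)/(-3 + 5) + 1/13) - 8) = 37*(((-16 + 25)/2 + 1/13) - 8) = 37*(((½)*9 + 1/13) - 8) = 37*((9/2 + 1/13) - 8) = 37*(119/26 - 8) = 37*(-89/26) = -3293/26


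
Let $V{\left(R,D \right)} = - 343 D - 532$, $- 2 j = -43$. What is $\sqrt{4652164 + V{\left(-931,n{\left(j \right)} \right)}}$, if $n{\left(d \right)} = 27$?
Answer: $3 \sqrt{515819} \approx 2154.6$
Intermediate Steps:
$j = \frac{43}{2}$ ($j = \left(- \frac{1}{2}\right) \left(-43\right) = \frac{43}{2} \approx 21.5$)
$V{\left(R,D \right)} = -532 - 343 D$
$\sqrt{4652164 + V{\left(-931,n{\left(j \right)} \right)}} = \sqrt{4652164 - 9793} = \sqrt{4642371} = 3 \sqrt{515819}$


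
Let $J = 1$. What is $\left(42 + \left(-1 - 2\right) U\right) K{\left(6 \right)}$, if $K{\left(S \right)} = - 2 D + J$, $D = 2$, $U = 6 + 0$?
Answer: $-72$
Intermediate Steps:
$U = 6$
$K{\left(S \right)} = -3$ ($K{\left(S \right)} = \left(-2\right) 2 + 1 = -4 + 1 = -3$)
$\left(42 + \left(-1 - 2\right) U\right) K{\left(6 \right)} = \left(42 + \left(-1 - 2\right) 6\right) \left(-3\right) = \left(42 - 18\right) \left(-3\right) = 24 \left(-3\right) = -72$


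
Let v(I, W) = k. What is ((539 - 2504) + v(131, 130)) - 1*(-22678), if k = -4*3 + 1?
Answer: 20702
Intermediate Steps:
k = -11 (k = -12 + 1 = -11)
v(I, W) = -11
((539 - 2504) + v(131, 130)) - 1*(-22678) = ((539 - 2504) - 11) - 1*(-22678) = (-1965 - 11) + 22678 = -1976 + 22678 = 20702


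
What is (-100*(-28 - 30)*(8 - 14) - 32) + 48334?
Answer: 13502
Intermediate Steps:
(-100*(-28 - 30)*(8 - 14) - 32) + 48334 = (-(-5800)*(-6) - 32) + 48334 = (-100*348 - 32) + 48334 = (-34800 - 32) + 48334 = -34832 + 48334 = 13502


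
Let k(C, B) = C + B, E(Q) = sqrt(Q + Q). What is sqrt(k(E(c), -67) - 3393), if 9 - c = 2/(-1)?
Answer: sqrt(-3460 + sqrt(22)) ≈ 58.782*I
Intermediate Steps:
c = 11 (c = 9 - 2/(-1) = 9 - 2*(-1) = 9 - 1*(-2) = 9 + 2 = 11)
E(Q) = sqrt(2)*sqrt(Q) (E(Q) = sqrt(2*Q) = sqrt(2)*sqrt(Q))
k(C, B) = B + C
sqrt(k(E(c), -67) - 3393) = sqrt((-67 + sqrt(2)*sqrt(11)) - 3393) = sqrt((-67 + sqrt(22)) - 3393) = sqrt(-3460 + sqrt(22))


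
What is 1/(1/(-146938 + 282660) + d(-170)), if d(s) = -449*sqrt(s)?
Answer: 135722/631309180603666281 + 8270787116516*I*sqrt(170)/631309180603666281 ≈ 2.1498e-13 + 0.00017082*I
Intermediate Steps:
1/(1/(-146938 + 282660) + d(-170)) = 1/(1/(-146938 + 282660) - 449*I*sqrt(170)) = 1/(1/135722 - 449*I*sqrt(170))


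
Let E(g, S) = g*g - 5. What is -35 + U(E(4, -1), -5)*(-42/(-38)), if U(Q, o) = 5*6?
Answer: -35/19 ≈ -1.8421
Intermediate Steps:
E(g, S) = -5 + g² (E(g, S) = g² - 5 = -5 + g²)
U(Q, o) = 30
-35 + U(E(4, -1), -5)*(-42/(-38)) = -35 + 30*(-42/(-38)) = -35 + 30*(-42*(-1/38)) = -35 + 30*(21/19) = -35 + 630/19 = -35/19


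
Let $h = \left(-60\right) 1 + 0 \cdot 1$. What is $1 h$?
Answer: $-60$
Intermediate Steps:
$h = -60$ ($h = -60 + 0 = -60$)
$1 h = 1 \left(-60\right) = -60$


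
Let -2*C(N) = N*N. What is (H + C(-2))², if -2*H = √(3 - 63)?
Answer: (2 + I*√15)² ≈ -11.0 + 15.492*I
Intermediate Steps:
C(N) = -N²/2 (C(N) = -N*N/2 = -N²/2)
H = -I*√15 (H = -√(3 - 63)/2 = -I*√15 ≈ -3.873*I)
(H + C(-2))² = (-I*√15 - ½*(-2)²)² = (-I*√15 - ½*4)² = (-I*√15 - 2)² = (-2 - I*√15)²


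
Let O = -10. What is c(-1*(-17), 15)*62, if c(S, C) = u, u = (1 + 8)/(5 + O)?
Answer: -558/5 ≈ -111.60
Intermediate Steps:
u = -9/5 (u = (1 + 8)/(5 - 10) = 9/(-5) = 9*(-1/5) = -9/5 ≈ -1.8000)
c(S, C) = -9/5
c(-1*(-17), 15)*62 = -9/5*62 = -558/5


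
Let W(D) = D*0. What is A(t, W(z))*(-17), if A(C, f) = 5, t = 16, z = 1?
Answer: -85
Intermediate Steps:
W(D) = 0
A(t, W(z))*(-17) = 5*(-17) = -85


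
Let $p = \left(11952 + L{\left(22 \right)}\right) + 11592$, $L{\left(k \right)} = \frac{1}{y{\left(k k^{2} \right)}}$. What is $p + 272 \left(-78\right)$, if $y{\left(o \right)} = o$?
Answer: $\frac{24788545}{10648} \approx 2328.0$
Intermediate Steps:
$L{\left(k \right)} = \frac{1}{k^{3}}$ ($L{\left(k \right)} = \frac{1}{k k^{2}} = \frac{1}{k^{3}}$)
$p = \frac{250696513}{10648}$ ($p = \left(11952 + \frac{1}{10648}\right) + 11592 = \frac{127264897}{10648} + 11592 = \frac{250696513}{10648} \approx 23544.0$)
$p + 272 \left(-78\right) = \frac{250696513}{10648} + 272 \left(-78\right) = \frac{250696513}{10648} - 21216 = \frac{24788545}{10648}$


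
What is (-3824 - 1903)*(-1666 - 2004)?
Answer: 21018090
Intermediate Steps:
(-3824 - 1903)*(-1666 - 2004) = -5727*(-3670) = 21018090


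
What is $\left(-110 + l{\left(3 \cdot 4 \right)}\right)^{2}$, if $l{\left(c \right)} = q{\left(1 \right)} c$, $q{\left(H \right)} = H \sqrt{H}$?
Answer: $9604$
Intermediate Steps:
$q{\left(H \right)} = H^{\frac{3}{2}}$
$l{\left(c \right)} = c$ ($l{\left(c \right)} = 1^{\frac{3}{2}} c = 1 c = c$)
$\left(-110 + l{\left(3 \cdot 4 \right)}\right)^{2} = \left(-110 + 3 \cdot 4\right)^{2} = \left(-110 + 12\right)^{2} = \left(-98\right)^{2} = 9604$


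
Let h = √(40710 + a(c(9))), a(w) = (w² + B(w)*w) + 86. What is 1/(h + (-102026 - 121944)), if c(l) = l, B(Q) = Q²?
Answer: -111985/25081259647 - √41606/50162519294 ≈ -4.4690e-6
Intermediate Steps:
a(w) = 86 + w² + w³ (a(w) = (w² + w²*w) + 86 = (w² + w³) + 86 = 86 + w² + w³)
h = √41606 (h = √(40710 + (86 + 9² + 9³)) = √(40710 + (86 + 81 + 729)) = √(40710 + 896) = √41606 ≈ 203.98)
1/(h + (-102026 - 121944)) = 1/(√41606 + (-102026 - 121944)) = 1/(√41606 - 223970) = 1/(-223970 + √41606)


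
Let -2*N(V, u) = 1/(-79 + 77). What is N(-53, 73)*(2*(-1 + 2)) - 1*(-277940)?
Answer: 555881/2 ≈ 2.7794e+5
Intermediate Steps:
N(V, u) = 1/4 (N(V, u) = -1/(2*(-79 + 77)) = -1/2/(-2) = -1/2*(-1/2) = 1/4)
N(-53, 73)*(2*(-1 + 2)) - 1*(-277940) = (2*(-1 + 2))/4 - 1*(-277940) = (2*1)/4 + 277940 = (1/4)*2 + 277940 = 1/2 + 277940 = 555881/2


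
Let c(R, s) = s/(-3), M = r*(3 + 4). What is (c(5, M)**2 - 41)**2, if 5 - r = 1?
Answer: 172225/81 ≈ 2126.2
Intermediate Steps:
r = 4 (r = 5 - 1*1 = 5 - 1 = 4)
M = 28 (M = 4*(3 + 4) = 4*7 = 28)
c(R, s) = -s/3 (c(R, s) = s*(-1/3) = -s/3)
(c(5, M)**2 - 41)**2 = ((-1/3*28)**2 - 41)**2 = ((-28/3)**2 - 41)**2 = (784/9 - 41)**2 = (415/9)**2 = 172225/81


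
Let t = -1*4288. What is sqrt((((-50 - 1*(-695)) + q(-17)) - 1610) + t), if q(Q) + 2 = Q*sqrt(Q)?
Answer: sqrt(-5255 - 17*I*sqrt(17)) ≈ 0.4834 - 72.493*I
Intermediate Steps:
q(Q) = -2 + Q**(3/2) (q(Q) = -2 + Q*sqrt(Q) = -2 + Q**(3/2))
t = -4288
sqrt((((-50 - 1*(-695)) + q(-17)) - 1610) + t) = sqrt((((-50 - 1*(-695)) + (-2 + (-17)**(3/2))) - 1610) - 4288) = sqrt((((-50 + 695) + (-2 - 17*I*sqrt(17))) - 1610) - 4288) = sqrt(((645 + (-2 - 17*I*sqrt(17))) - 1610) - 4288) = sqrt(((643 - 17*I*sqrt(17)) - 1610) - 4288) = sqrt((-967 - 17*I*sqrt(17)) - 4288) = sqrt(-5255 - 17*I*sqrt(17))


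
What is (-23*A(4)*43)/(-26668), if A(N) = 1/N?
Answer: 989/106672 ≈ 0.0092714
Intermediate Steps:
(-23*A(4)*43)/(-26668) = (-23/4*43)/(-26668) = (-23*¼*43)*(-1/26668) = -23/4*43*(-1/26668) = -989/4*(-1/26668) = 989/106672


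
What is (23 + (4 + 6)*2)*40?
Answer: 1720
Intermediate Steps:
(23 + (4 + 6)*2)*40 = (23 + 10*2)*40 = (23 + 20)*40 = 43*40 = 1720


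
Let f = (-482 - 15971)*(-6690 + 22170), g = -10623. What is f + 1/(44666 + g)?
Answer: -8670494734919/34043 ≈ -2.5469e+8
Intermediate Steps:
f = -254692440 (f = -16453*15480 = -254692440)
f + 1/(44666 + g) = -254692440 + 1/(44666 - 10623) = -254692440 + 1/34043 = -8670494734919/34043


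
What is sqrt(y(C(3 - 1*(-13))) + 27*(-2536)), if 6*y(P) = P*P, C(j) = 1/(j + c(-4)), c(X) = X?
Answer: 7*I*sqrt(7244058)/72 ≈ 261.67*I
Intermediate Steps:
C(j) = 1/(-4 + j) (C(j) = 1/(j - 4) = 1/(-4 + j))
y(P) = P**2/6 (y(P) = (P*P)/6 = P**2/6)
sqrt(y(C(3 - 1*(-13))) + 27*(-2536)) = sqrt((1/(-4 + (3 - 1*(-13))))**2/6 + 27*(-2536)) = sqrt((1/(-4 + (3 + 13)))**2/6 - 68472) = sqrt((1/(-4 + 16))**2/6 - 68472) = sqrt((1/12)**2/6 - 68472) = sqrt((1/6)*(1/144) - 68472) = sqrt(1/864 - 68472) = sqrt(-59159807/864) = 7*I*sqrt(7244058)/72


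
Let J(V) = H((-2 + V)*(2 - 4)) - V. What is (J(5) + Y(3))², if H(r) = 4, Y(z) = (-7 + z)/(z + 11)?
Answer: 81/49 ≈ 1.6531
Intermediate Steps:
Y(z) = (-7 + z)/(11 + z)
J(V) = 4 - V
(J(5) + Y(3))² = ((4 - 1*5) + (-7 + 3)/(11 + 3))² = ((4 - 5) - 4/14)² = (-1 + (1/14)*(-4))² = (-1 - 2/7)² = (-9/7)² = 81/49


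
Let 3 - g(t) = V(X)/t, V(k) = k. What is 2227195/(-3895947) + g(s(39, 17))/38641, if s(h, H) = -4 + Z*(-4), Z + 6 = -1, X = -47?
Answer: -40490223337/70843900248 ≈ -0.57154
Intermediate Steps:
Z = -7 (Z = -6 - 1 = -7)
s(h, H) = 24 (s(h, H) = -4 - 7*(-4) = -4 + 28 = 24)
g(t) = 3 + 47/t (g(t) = 3 - (-47)/t = 3 + 47/t)
2227195/(-3895947) + g(s(39, 17))/38641 = 2227195/(-3895947) + (3 + 47/24)/38641 = 2227195*(-1/3895947) + (3 + 47*(1/24))*(1/38641) = -2227195/3895947 + (3 + 47/24)*(1/38641) = -2227195/3895947 + (119/24)*(1/38641) = -2227195/3895947 + 7/54552 = -40490223337/70843900248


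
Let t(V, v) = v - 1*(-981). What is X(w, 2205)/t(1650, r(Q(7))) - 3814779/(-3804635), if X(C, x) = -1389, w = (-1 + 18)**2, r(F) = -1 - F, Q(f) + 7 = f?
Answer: -309230919/745708460 ≈ -0.41468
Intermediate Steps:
Q(f) = -7 + f
t(V, v) = 981 + v (t(V, v) = v + 981 = 981 + v)
w = 289 (w = 17**2 = 289)
X(w, 2205)/t(1650, r(Q(7))) - 3814779/(-3804635) = -1389/(981 + (-1 - (-7 + 7))) - 3814779/(-3804635) = -1389/(981 + (-1 - 1*0)) - 3814779*(-1/3804635) = -1389/(981 + (-1 + 0)) + 3814779/3804635 = -1389/(981 - 1) + 3814779/3804635 = -1389/980 + 3814779/3804635 = -309230919/745708460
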